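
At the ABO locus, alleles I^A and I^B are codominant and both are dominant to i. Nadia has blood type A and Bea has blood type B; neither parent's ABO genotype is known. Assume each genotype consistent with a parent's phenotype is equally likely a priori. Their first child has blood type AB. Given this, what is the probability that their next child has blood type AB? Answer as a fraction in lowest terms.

25/36

Possible genotypes: Nadia ∈ {I^A I^A, I^A i}; Bea ∈ {I^B I^B, I^B i}.
Weight each parental genotype pair by prior × P(type-AB child):
  I^A I^A × I^B I^B: posterior weight 4/9; P(next child type AB) = 1.
  I^A I^A × I^B i: posterior weight 2/9; P(next child type AB) = 1/2.
  I^A i × I^B I^B: posterior weight 2/9; P(next child type AB) = 1/2.
  I^A i × I^B i: posterior weight 1/9; P(next child type AB) = 1/4.
Weighted sum = 25/36.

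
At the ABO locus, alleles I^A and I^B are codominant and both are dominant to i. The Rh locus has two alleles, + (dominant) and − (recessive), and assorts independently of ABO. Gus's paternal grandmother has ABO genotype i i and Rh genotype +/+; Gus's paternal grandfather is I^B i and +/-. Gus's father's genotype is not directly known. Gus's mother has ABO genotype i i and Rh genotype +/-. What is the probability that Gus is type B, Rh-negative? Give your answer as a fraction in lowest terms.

1/32

Gus's father's ABO genotype from i i × I^B i: 1/2 I^B i, 1/2 i i.
Crossing each possibility with the mother i i and summing P(type B): 1/2·1/2 + 1/2·0 = 1/4.
Similarly for Rh via the father's Rh distribution: P(Rh-) = 1/8.
Independent loci: 1/4 × 1/8 = 1/32.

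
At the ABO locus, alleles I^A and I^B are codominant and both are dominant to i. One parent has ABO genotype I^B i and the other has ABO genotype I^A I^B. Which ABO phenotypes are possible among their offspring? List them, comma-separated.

A, B, AB

Gametes from I^B i × I^A I^B give offspring ABO genotypes I^A I^B, I^A i, I^B I^B, I^B i, i.e. phenotypes A, B, AB.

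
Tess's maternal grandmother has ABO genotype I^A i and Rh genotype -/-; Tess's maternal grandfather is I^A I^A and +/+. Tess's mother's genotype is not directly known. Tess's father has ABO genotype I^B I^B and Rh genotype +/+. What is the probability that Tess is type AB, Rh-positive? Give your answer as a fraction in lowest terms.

Tess's mother's ABO genotype from I^A i × I^A I^A: 1/2 I^A I^A, 1/2 I^A i.
Crossing each possibility with the father I^B I^B and summing P(type AB): 1/2·1 + 1/2·1/2 = 3/4.
Similarly for Rh via the mother's Rh distribution: P(Rh+) = 1.
Independent loci: 3/4 × 1 = 3/4.

3/4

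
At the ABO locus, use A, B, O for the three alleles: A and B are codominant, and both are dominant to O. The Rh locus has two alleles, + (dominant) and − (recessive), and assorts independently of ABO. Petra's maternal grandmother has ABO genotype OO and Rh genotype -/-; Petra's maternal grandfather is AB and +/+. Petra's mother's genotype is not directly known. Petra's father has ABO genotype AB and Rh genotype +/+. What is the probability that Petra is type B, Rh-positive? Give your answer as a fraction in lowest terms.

3/8

Petra's mother's ABO genotype from OO × AB: 1/2 AO, 1/2 BO.
Crossing each possibility with the father AB and summing P(type B): 1/2·1/4 + 1/2·1/2 = 3/8.
Similarly for Rh via the mother's Rh distribution: P(Rh+) = 1.
Independent loci: 3/8 × 1 = 3/8.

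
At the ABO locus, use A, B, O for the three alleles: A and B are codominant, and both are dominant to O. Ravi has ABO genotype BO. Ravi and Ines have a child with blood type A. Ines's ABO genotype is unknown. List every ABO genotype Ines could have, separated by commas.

For each candidate genotype of Ines, check whether crossing it with BO can produce every observed child phenotype.
  AA → possible child types {A, AB} ✓
  AB → possible child types {A, B, AB} ✓
  AO → possible child types {O, A, B, AB} ✓
  BB → possible child types {B} ✗
  BO → possible child types {O, B} ✗
  OO → possible child types {O, B} ✗

AA, AB, AO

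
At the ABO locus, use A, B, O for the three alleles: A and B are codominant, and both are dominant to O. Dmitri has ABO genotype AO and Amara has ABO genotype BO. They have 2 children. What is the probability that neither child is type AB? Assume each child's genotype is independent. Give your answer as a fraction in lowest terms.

ABO cross AO × BO → 1/4 O, 1/4 A, 1/4 B, 1/4 AB.
So P(type AB) = 1/4 per child.
P(not type AB) = 3/4 for one child; (3/4)^2 = 9/16.

9/16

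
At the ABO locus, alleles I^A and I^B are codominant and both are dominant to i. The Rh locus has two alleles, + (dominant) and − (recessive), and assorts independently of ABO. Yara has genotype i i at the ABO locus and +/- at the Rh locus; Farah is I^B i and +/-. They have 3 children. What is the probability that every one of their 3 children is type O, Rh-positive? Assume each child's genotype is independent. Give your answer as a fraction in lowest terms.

ABO cross i i × I^B i → 1/2 O, 1/2 B.
Rh cross +/- × +/- → 3/4 Rh+, 1/4 Rh-; so P(type O, Rh-positive) = 1/2 × 3/4 = 3/8 per child.
All 3 independent: (3/8)^3 = 27/512.

27/512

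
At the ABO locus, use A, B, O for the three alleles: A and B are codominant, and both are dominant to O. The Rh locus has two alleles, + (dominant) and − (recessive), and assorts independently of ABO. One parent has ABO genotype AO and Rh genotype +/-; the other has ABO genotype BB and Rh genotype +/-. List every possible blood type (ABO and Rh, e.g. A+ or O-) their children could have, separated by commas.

B+, B-, AB+, AB-

Gametes from AO × BB give offspring ABO genotypes AB, BO, i.e. phenotypes B, AB.
Rh cross +/- × +/- → phenotypes Rh+, Rh-.
Combining independently: B+, B-, AB+, AB-.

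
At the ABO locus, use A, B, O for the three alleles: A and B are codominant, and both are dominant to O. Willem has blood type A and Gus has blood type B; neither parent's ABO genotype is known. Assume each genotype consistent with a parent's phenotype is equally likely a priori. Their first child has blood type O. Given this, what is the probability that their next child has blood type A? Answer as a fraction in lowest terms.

Possible genotypes: Willem ∈ {AA, AO}; Gus ∈ {BB, BO}.
Weight each parental genotype pair by prior × P(type-O child):
  AO × BO: posterior weight 1; P(next child type A) = 1/4.
Weighted sum = 1/4.

1/4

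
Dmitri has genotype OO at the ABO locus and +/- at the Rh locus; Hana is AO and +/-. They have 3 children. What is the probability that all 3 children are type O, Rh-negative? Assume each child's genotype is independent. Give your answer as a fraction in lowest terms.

ABO cross OO × AO → 1/2 O, 1/2 A.
Rh cross +/- × +/- → 3/4 Rh+, 1/4 Rh-; so P(type O, Rh-negative) = 1/2 × 1/4 = 1/8 per child.
All 3 independent: (1/8)^3 = 1/512.

1/512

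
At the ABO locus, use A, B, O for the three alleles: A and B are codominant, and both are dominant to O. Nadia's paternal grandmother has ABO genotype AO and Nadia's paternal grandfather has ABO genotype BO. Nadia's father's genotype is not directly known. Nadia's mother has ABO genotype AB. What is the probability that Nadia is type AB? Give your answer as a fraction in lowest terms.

Nadia's father's ABO genotype from AO × BO: 1/4 AB, 1/4 AO, 1/4 BO, 1/4 OO.
Crossing each possibility with the mother AB and summing P(type AB): 1/4·1/2 + 1/4·1/4 + 1/4·1/4 + 1/4·0 = 1/4.

1/4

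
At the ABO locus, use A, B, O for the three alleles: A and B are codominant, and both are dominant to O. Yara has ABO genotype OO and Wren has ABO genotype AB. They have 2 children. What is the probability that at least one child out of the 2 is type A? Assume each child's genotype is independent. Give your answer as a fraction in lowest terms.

ABO cross OO × AB → 1/2 A, 1/2 B.
So P(type A) = 1/2 per child.
P(none) = (1/2)^2 = 1/4; P(at least one) = 1 − 1/4 = 3/4.

3/4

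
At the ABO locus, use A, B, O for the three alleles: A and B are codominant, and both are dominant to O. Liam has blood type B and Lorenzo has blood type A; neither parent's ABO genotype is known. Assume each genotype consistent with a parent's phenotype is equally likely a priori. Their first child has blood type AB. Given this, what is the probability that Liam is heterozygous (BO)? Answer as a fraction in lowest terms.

1/3

Possible genotypes: Liam ∈ {BB, BO}; Lorenzo ∈ {AA, AO}.
Weight each parental genotype pair by prior × P(type-AB child):
  BB × AA: posterior weight 4/9.
  BB × AO: posterior weight 2/9.
  BO × AA: posterior weight 2/9.
  BO × AO: posterior weight 1/9.
Sum the posterior weight over pairs where Liam is BO: 1/3.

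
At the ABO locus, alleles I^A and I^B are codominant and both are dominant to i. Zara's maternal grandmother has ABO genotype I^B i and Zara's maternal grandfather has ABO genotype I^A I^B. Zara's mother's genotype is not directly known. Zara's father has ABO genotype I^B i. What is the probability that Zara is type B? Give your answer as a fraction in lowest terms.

5/8

Zara's mother's ABO genotype from I^B i × I^A I^B: 1/4 I^A I^B, 1/4 I^A i, 1/4 I^B I^B, 1/4 I^B i.
Crossing each possibility with the father I^B i and summing P(type B): 1/4·1/2 + 1/4·1/4 + 1/4·1 + 1/4·3/4 = 5/8.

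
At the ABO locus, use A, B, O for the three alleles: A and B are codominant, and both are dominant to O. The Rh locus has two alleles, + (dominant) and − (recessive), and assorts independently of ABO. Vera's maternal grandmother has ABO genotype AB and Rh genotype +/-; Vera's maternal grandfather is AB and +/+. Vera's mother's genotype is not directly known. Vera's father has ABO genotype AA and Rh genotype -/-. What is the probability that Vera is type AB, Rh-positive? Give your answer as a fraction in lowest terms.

Vera's mother's ABO genotype from AB × AB: 1/4 AA, 1/2 AB, 1/4 BB.
Crossing each possibility with the father AA and summing P(type AB): 1/4·0 + 1/2·1/2 + 1/4·1 = 1/2.
Similarly for Rh via the mother's Rh distribution: P(Rh+) = 3/4.
Independent loci: 1/2 × 3/4 = 3/8.

3/8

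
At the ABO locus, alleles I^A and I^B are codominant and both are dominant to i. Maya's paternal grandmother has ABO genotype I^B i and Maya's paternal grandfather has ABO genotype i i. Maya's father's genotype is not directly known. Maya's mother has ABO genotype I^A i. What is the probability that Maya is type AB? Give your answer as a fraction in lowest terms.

Maya's father's ABO genotype from I^B i × i i: 1/2 I^B i, 1/2 i i.
Crossing each possibility with the mother I^A i and summing P(type AB): 1/2·1/4 + 1/2·0 = 1/8.

1/8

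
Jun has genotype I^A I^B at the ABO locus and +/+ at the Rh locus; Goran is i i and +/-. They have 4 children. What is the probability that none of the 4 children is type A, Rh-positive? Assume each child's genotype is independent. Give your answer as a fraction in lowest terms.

ABO cross I^A I^B × i i → 1/2 A, 1/2 B.
Rh cross +/+ × +/- → 1 Rh+; so P(type A, Rh-positive) = 1/2 × 1 = 1/2 per child.
P(not type A, Rh-positive) = 1/2 for one child; (1/2)^4 = 1/16.

1/16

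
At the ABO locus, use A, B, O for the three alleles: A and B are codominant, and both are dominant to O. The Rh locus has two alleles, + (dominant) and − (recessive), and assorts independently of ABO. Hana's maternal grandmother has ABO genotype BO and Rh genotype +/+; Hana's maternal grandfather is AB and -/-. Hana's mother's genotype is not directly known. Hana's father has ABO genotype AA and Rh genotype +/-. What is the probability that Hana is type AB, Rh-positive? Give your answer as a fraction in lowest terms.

3/8

Hana's mother's ABO genotype from BO × AB: 1/4 AB, 1/4 AO, 1/4 BB, 1/4 BO.
Crossing each possibility with the father AA and summing P(type AB): 1/4·1/2 + 1/4·0 + 1/4·1 + 1/4·1/2 = 1/2.
Similarly for Rh via the mother's Rh distribution: P(Rh+) = 3/4.
Independent loci: 1/2 × 3/4 = 3/8.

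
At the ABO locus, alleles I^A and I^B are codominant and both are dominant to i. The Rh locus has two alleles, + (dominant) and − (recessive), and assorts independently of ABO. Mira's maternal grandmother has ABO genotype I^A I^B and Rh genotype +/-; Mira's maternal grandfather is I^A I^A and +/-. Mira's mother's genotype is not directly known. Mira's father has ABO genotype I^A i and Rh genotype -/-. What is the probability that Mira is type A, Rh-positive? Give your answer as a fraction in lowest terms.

Mira's mother's ABO genotype from I^A I^B × I^A I^A: 1/2 I^A I^A, 1/2 I^A I^B.
Crossing each possibility with the father I^A i and summing P(type A): 1/2·1 + 1/2·1/2 = 3/4.
Similarly for Rh via the mother's Rh distribution: P(Rh+) = 1/2.
Independent loci: 3/4 × 1/2 = 3/8.

3/8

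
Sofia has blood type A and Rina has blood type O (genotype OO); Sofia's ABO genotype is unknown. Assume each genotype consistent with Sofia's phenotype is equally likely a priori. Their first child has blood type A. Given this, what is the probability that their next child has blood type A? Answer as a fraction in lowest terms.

Possible genotypes: Sofia ∈ {AA, AO}; Rina ∈ {OO}.
Weight each parental genotype pair by prior × P(type-A child):
  AA × OO: posterior weight 2/3; P(next child type A) = 1.
  AO × OO: posterior weight 1/3; P(next child type A) = 1/2.
Weighted sum = 5/6.

5/6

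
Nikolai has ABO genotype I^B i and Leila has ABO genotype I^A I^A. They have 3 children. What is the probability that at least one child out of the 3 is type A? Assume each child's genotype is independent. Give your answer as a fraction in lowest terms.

7/8

ABO cross I^B i × I^A I^A → 1/2 A, 1/2 AB.
So P(type A) = 1/2 per child.
P(none) = (1/2)^3 = 1/8; P(at least one) = 1 − 1/8 = 7/8.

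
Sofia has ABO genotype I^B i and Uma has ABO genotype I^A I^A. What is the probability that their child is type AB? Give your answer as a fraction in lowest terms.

ABO cross I^B i × I^A I^A → offspring phenotypes: 1/2 A, 1/2 AB.
So P(type AB) = 1/2.

1/2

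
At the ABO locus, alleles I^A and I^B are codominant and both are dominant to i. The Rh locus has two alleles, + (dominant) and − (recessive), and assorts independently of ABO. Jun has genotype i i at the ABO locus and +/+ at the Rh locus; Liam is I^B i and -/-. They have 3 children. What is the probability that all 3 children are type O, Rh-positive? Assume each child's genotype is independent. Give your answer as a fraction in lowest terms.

ABO cross i i × I^B i → 1/2 O, 1/2 B.
Rh cross +/+ × -/- → 1 Rh+; so P(type O, Rh-positive) = 1/2 × 1 = 1/2 per child.
All 3 independent: (1/2)^3 = 1/8.

1/8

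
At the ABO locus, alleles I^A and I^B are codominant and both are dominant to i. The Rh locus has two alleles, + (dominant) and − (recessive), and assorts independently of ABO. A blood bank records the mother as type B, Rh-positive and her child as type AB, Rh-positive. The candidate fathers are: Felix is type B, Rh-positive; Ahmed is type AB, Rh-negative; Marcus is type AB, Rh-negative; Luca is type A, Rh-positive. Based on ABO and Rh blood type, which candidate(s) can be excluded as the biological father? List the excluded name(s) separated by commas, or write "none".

A candidate is excluded only if no genotype consistent with his phenotype could produce a type AB, Rh-positive child with a type B, Rh-positive mother.
Felix (type B, Rh+): no genotype consistent with that phenotype can produce a type-AB Rh+ child with a type-B mother.

Felix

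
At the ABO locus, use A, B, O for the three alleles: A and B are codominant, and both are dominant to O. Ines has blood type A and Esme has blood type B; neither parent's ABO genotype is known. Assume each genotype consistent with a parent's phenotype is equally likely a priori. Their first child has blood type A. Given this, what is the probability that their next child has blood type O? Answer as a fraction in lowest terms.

Possible genotypes: Ines ∈ {AA, AO}; Esme ∈ {BB, BO}.
Weight each parental genotype pair by prior × P(type-A child):
  AA × BO: posterior weight 2/3; P(next child type O) = 0.
  AO × BO: posterior weight 1/3; P(next child type O) = 1/4.
Weighted sum = 1/12.

1/12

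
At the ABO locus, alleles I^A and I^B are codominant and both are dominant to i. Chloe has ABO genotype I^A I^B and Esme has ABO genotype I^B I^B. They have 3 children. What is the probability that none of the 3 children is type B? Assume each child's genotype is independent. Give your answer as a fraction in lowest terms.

ABO cross I^A I^B × I^B I^B → 1/2 B, 1/2 AB.
So P(type B) = 1/2 per child.
P(not type B) = 1/2 for one child; (1/2)^3 = 1/8.

1/8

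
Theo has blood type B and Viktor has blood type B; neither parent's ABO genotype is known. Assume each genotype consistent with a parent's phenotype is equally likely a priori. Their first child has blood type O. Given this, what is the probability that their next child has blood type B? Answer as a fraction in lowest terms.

3/4

Possible genotypes: Theo ∈ {I^B I^B, I^B i}; Viktor ∈ {I^B I^B, I^B i}.
Weight each parental genotype pair by prior × P(type-O child):
  I^B i × I^B i: posterior weight 1; P(next child type B) = 3/4.
Weighted sum = 3/4.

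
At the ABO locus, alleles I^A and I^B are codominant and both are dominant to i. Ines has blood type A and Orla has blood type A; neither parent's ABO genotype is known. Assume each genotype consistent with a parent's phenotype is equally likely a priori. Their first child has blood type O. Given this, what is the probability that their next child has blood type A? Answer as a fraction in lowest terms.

Possible genotypes: Ines ∈ {I^A I^A, I^A i}; Orla ∈ {I^A I^A, I^A i}.
Weight each parental genotype pair by prior × P(type-O child):
  I^A i × I^A i: posterior weight 1; P(next child type A) = 3/4.
Weighted sum = 3/4.

3/4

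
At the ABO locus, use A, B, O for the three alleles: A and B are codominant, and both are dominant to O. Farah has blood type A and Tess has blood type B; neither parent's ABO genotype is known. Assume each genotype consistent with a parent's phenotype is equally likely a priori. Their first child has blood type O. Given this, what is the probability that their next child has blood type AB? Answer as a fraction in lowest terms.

1/4

Possible genotypes: Farah ∈ {AA, AO}; Tess ∈ {BB, BO}.
Weight each parental genotype pair by prior × P(type-O child):
  AO × BO: posterior weight 1; P(next child type AB) = 1/4.
Weighted sum = 1/4.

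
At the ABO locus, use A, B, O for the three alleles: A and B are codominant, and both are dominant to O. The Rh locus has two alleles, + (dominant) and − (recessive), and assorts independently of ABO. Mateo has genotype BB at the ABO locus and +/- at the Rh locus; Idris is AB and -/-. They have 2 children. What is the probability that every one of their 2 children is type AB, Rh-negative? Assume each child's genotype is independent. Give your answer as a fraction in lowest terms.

ABO cross BB × AB → 1/2 B, 1/2 AB.
Rh cross +/- × -/- → 1/2 Rh+, 1/2 Rh-; so P(type AB, Rh-negative) = 1/2 × 1/2 = 1/4 per child.
All 2 independent: (1/4)^2 = 1/16.

1/16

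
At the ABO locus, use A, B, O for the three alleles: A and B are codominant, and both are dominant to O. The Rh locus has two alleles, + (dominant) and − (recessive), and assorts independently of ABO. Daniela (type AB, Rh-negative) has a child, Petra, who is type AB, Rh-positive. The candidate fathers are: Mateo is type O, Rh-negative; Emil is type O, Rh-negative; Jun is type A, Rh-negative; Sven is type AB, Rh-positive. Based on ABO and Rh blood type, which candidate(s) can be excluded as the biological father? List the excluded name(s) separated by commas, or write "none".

Mateo, Emil, Jun

A candidate is excluded only if no genotype consistent with his phenotype could produce a type AB, Rh-positive child with a type AB, Rh-negative mother.
Mateo (type O, Rh-): no genotype consistent with that phenotype can produce a type-AB Rh+ child with a type-AB mother.
Emil (type O, Rh-): no genotype consistent with that phenotype can produce a type-AB Rh+ child with a type-AB mother.
Jun (type A, Rh-): no genotype consistent with that phenotype can produce a type-AB Rh+ child with a type-AB mother.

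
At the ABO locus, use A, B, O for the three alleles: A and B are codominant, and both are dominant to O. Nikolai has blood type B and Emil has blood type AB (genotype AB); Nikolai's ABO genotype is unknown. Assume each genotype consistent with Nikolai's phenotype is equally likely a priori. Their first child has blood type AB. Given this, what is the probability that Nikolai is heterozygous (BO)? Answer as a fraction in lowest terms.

1/3

Possible genotypes: Nikolai ∈ {BB, BO}; Emil ∈ {AB}.
Weight each parental genotype pair by prior × P(type-AB child):
  BB × AB: posterior weight 2/3.
  BO × AB: posterior weight 1/3.
Sum the posterior weight over pairs where Nikolai is BO: 1/3.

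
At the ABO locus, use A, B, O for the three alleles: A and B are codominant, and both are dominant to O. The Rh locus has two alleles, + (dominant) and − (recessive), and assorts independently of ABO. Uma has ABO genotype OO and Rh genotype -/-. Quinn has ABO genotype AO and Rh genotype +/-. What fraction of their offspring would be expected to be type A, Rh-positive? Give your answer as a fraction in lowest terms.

1/4

ABO cross OO × AO → offspring phenotypes: 1/2 O, 1/2 A.
Rh cross -/- × +/- → 1/2 Rh+, 1/2 Rh-.
Independent loci: P(type A, Rh-positive) = 1/2 × 1/2 = 1/4.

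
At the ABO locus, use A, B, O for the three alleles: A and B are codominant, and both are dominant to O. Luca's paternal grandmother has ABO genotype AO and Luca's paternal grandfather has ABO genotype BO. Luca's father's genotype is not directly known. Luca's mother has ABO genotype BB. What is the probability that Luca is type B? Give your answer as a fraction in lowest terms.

Luca's father's ABO genotype from AO × BO: 1/4 AB, 1/4 AO, 1/4 BO, 1/4 OO.
Crossing each possibility with the mother BB and summing P(type B): 1/4·1/2 + 1/4·1/2 + 1/4·1 + 1/4·1 = 3/4.

3/4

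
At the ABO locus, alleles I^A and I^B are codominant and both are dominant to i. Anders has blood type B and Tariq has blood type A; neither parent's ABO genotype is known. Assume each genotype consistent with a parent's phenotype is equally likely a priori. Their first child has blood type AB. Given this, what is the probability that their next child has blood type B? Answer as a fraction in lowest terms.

Possible genotypes: Anders ∈ {I^B I^B, I^B i}; Tariq ∈ {I^A I^A, I^A i}.
Weight each parental genotype pair by prior × P(type-AB child):
  I^B I^B × I^A I^A: posterior weight 4/9; P(next child type B) = 0.
  I^B I^B × I^A i: posterior weight 2/9; P(next child type B) = 1/2.
  I^B i × I^A I^A: posterior weight 2/9; P(next child type B) = 0.
  I^B i × I^A i: posterior weight 1/9; P(next child type B) = 1/4.
Weighted sum = 5/36.

5/36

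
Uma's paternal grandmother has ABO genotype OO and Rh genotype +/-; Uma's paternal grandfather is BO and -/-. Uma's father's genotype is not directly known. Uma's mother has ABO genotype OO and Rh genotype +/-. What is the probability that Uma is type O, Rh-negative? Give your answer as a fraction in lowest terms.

Uma's father's ABO genotype from OO × BO: 1/2 BO, 1/2 OO.
Crossing each possibility with the mother OO and summing P(type O): 1/2·1/2 + 1/2·1 = 3/4.
Similarly for Rh via the father's Rh distribution: P(Rh-) = 3/8.
Independent loci: 3/4 × 3/8 = 9/32.

9/32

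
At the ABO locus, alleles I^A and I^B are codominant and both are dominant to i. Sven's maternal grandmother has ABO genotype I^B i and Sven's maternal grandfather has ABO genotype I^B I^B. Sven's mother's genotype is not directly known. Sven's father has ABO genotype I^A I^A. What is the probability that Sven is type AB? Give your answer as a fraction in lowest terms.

Sven's mother's ABO genotype from I^B i × I^B I^B: 1/2 I^B I^B, 1/2 I^B i.
Crossing each possibility with the father I^A I^A and summing P(type AB): 1/2·1 + 1/2·1/2 = 3/4.

3/4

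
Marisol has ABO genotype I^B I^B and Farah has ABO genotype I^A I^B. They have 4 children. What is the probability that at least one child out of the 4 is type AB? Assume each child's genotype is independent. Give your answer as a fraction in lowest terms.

15/16

ABO cross I^B I^B × I^A I^B → 1/2 B, 1/2 AB.
So P(type AB) = 1/2 per child.
P(none) = (1/2)^4 = 1/16; P(at least one) = 1 − 1/16 = 15/16.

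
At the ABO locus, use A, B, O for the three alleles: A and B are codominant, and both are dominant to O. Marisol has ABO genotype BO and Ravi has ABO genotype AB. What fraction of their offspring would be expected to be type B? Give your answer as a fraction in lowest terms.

ABO cross BO × AB → offspring phenotypes: 1/4 A, 1/2 B, 1/4 AB.
So P(type B) = 1/2.

1/2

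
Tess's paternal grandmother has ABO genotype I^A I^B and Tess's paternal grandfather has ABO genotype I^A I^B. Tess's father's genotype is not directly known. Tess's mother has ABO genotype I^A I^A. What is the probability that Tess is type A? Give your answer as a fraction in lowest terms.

Tess's father's ABO genotype from I^A I^B × I^A I^B: 1/4 I^A I^A, 1/2 I^A I^B, 1/4 I^B I^B.
Crossing each possibility with the mother I^A I^A and summing P(type A): 1/4·1 + 1/2·1/2 + 1/4·0 = 1/2.

1/2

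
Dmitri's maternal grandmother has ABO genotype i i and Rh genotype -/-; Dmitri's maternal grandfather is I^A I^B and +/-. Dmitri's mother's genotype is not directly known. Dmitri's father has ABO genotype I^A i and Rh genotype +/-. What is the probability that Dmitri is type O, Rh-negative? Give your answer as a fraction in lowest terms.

3/32

Dmitri's mother's ABO genotype from i i × I^A I^B: 1/2 I^A i, 1/2 I^B i.
Crossing each possibility with the father I^A i and summing P(type O): 1/2·1/4 + 1/2·1/4 = 1/4.
Similarly for Rh via the mother's Rh distribution: P(Rh-) = 3/8.
Independent loci: 1/4 × 3/8 = 3/32.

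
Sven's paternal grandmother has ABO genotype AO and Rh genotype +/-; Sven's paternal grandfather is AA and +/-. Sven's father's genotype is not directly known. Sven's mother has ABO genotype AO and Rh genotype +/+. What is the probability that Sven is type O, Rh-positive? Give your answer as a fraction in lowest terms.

1/8

Sven's father's ABO genotype from AO × AA: 1/2 AA, 1/2 AO.
Crossing each possibility with the mother AO and summing P(type O): 1/2·0 + 1/2·1/4 = 1/8.
Similarly for Rh via the father's Rh distribution: P(Rh+) = 1.
Independent loci: 1/8 × 1 = 1/8.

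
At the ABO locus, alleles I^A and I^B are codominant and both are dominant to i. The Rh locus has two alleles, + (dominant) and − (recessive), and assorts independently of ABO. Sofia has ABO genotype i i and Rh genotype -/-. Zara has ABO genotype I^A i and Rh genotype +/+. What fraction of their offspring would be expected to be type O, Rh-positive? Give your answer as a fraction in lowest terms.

1/2

ABO cross i i × I^A i → offspring phenotypes: 1/2 O, 1/2 A.
Rh cross -/- × +/+ → 1 Rh+.
Independent loci: P(type O, Rh-positive) = 1/2 × 1 = 1/2.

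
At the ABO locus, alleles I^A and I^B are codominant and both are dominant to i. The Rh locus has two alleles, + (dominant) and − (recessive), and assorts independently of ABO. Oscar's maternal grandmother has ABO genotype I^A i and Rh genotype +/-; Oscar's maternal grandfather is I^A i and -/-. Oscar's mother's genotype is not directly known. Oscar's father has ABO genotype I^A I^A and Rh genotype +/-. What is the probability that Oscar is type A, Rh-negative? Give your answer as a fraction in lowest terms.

3/8

Oscar's mother's ABO genotype from I^A i × I^A i: 1/4 I^A I^A, 1/2 I^A i, 1/4 i i.
Crossing each possibility with the father I^A I^A and summing P(type A): 1/4·1 + 1/2·1 + 1/4·1 = 1.
Similarly for Rh via the mother's Rh distribution: P(Rh-) = 3/8.
Independent loci: 1 × 3/8 = 3/8.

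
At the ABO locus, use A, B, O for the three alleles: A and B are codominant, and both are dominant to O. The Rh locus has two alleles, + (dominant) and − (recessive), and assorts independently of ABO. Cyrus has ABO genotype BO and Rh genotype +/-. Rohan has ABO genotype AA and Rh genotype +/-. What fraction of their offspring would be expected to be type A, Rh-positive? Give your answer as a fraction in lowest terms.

ABO cross BO × AA → offspring phenotypes: 1/2 A, 1/2 AB.
Rh cross +/- × +/- → 3/4 Rh+, 1/4 Rh-.
Independent loci: P(type A, Rh-positive) = 1/2 × 3/4 = 3/8.

3/8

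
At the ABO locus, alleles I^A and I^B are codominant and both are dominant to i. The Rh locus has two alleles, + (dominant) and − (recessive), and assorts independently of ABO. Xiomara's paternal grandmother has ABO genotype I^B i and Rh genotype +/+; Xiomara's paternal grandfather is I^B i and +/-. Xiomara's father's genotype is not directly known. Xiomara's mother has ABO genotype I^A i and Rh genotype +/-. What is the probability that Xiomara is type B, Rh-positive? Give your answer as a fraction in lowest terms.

7/32

Xiomara's father's ABO genotype from I^B i × I^B i: 1/4 I^B I^B, 1/2 I^B i, 1/4 i i.
Crossing each possibility with the mother I^A i and summing P(type B): 1/4·1/2 + 1/2·1/4 + 1/4·0 = 1/4.
Similarly for Rh via the father's Rh distribution: P(Rh+) = 7/8.
Independent loci: 1/4 × 7/8 = 7/32.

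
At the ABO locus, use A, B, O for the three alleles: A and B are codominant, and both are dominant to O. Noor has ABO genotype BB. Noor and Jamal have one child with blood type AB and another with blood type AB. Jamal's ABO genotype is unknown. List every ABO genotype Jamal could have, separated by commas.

AA, AB, AO

For each candidate genotype of Jamal, check whether crossing it with BB can produce every observed child phenotype.
  AA → possible child types {AB} ✓
  AB → possible child types {B, AB} ✓
  AO → possible child types {B, AB} ✓
  BB → possible child types {B} ✗
  BO → possible child types {B} ✗
  OO → possible child types {B} ✗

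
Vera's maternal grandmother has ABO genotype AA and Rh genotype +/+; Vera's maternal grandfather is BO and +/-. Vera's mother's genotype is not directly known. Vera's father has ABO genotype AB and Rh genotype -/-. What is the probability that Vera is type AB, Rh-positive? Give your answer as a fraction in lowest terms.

Vera's mother's ABO genotype from AA × BO: 1/2 AB, 1/2 AO.
Crossing each possibility with the father AB and summing P(type AB): 1/2·1/2 + 1/2·1/4 = 3/8.
Similarly for Rh via the mother's Rh distribution: P(Rh+) = 3/4.
Independent loci: 3/8 × 3/4 = 9/32.

9/32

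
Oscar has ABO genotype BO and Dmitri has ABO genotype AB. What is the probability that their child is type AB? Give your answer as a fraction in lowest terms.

ABO cross BO × AB → offspring phenotypes: 1/4 A, 1/2 B, 1/4 AB.
So P(type AB) = 1/4.

1/4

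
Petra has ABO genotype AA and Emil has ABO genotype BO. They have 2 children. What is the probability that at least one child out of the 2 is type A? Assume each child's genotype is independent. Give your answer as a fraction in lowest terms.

ABO cross AA × BO → 1/2 A, 1/2 AB.
So P(type A) = 1/2 per child.
P(none) = (1/2)^2 = 1/4; P(at least one) = 1 − 1/4 = 3/4.

3/4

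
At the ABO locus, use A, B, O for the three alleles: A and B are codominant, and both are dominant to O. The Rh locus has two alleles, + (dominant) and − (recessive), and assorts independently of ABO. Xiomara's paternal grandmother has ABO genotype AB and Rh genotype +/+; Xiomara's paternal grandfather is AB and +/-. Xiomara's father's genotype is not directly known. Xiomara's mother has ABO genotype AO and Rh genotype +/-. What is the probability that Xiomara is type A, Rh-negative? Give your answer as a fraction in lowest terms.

Xiomara's father's ABO genotype from AB × AB: 1/4 AA, 1/2 AB, 1/4 BB.
Crossing each possibility with the mother AO and summing P(type A): 1/4·1 + 1/2·1/2 + 1/4·0 = 1/2.
Similarly for Rh via the father's Rh distribution: P(Rh-) = 1/8.
Independent loci: 1/2 × 1/8 = 1/16.

1/16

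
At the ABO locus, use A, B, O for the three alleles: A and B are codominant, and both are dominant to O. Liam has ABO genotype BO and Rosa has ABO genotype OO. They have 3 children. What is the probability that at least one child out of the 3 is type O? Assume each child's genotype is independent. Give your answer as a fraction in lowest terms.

ABO cross BO × OO → 1/2 O, 1/2 B.
So P(type O) = 1/2 per child.
P(none) = (1/2)^3 = 1/8; P(at least one) = 1 − 1/8 = 7/8.

7/8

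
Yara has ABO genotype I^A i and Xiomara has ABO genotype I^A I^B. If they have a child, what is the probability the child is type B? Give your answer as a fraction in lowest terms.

ABO cross I^A i × I^A I^B → offspring phenotypes: 1/2 A, 1/4 B, 1/4 AB.
So P(type B) = 1/4.

1/4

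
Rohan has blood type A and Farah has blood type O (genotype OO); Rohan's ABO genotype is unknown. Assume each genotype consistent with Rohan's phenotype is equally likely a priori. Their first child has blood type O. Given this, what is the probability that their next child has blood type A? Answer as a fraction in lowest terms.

1/2

Possible genotypes: Rohan ∈ {AA, AO}; Farah ∈ {OO}.
Weight each parental genotype pair by prior × P(type-O child):
  AO × OO: posterior weight 1; P(next child type A) = 1/2.
Weighted sum = 1/2.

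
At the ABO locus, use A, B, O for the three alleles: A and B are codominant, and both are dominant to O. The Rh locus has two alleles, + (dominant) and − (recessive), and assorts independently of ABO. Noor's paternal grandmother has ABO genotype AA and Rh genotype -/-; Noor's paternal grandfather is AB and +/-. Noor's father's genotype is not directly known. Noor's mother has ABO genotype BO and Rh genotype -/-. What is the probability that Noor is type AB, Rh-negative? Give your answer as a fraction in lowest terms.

9/32

Noor's father's ABO genotype from AA × AB: 1/2 AA, 1/2 AB.
Crossing each possibility with the mother BO and summing P(type AB): 1/2·1/2 + 1/2·1/4 = 3/8.
Similarly for Rh via the father's Rh distribution: P(Rh-) = 3/4.
Independent loci: 3/8 × 3/4 = 9/32.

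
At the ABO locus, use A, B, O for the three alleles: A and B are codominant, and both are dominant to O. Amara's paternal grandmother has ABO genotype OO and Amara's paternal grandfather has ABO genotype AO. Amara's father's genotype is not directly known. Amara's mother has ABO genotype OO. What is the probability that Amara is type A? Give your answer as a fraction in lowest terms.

1/4

Amara's father's ABO genotype from OO × AO: 1/2 AO, 1/2 OO.
Crossing each possibility with the mother OO and summing P(type A): 1/2·1/2 + 1/2·0 = 1/4.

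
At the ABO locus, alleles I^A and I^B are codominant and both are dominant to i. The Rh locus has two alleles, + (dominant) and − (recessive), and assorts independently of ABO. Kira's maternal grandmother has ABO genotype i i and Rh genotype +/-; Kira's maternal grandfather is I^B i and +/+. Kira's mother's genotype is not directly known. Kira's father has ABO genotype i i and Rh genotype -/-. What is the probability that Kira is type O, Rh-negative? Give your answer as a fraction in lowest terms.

Kira's mother's ABO genotype from i i × I^B i: 1/2 I^B i, 1/2 i i.
Crossing each possibility with the father i i and summing P(type O): 1/2·1/2 + 1/2·1 = 3/4.
Similarly for Rh via the mother's Rh distribution: P(Rh-) = 1/4.
Independent loci: 3/4 × 1/4 = 3/16.

3/16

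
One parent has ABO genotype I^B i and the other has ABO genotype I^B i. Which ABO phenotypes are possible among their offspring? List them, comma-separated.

O, B

Gametes from I^B i × I^B i give offspring ABO genotypes I^B I^B, I^B i, i i, i.e. phenotypes O, B.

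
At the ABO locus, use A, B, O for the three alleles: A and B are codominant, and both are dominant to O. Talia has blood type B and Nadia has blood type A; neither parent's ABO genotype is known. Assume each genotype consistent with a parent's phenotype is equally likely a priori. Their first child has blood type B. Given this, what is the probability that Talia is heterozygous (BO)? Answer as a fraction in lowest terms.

Possible genotypes: Talia ∈ {BB, BO}; Nadia ∈ {AA, AO}.
Weight each parental genotype pair by prior × P(type-B child):
  BB × AO: posterior weight 2/3.
  BO × AO: posterior weight 1/3.
Sum the posterior weight over pairs where Talia is BO: 1/3.

1/3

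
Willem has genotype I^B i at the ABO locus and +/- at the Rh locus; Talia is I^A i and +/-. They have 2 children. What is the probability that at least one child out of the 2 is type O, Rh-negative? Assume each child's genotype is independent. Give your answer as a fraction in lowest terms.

31/256

ABO cross I^B i × I^A i → 1/4 O, 1/4 A, 1/4 B, 1/4 AB.
Rh cross +/- × +/- → 3/4 Rh+, 1/4 Rh-; so P(type O, Rh-negative) = 1/4 × 1/4 = 1/16 per child.
P(none) = (15/16)^2 = 225/256; P(at least one) = 1 − 225/256 = 31/256.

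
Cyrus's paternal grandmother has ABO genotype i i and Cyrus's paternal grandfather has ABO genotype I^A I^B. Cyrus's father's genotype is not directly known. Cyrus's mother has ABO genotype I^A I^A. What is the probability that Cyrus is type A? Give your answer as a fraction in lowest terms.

Cyrus's father's ABO genotype from i i × I^A I^B: 1/2 I^A i, 1/2 I^B i.
Crossing each possibility with the mother I^A I^A and summing P(type A): 1/2·1 + 1/2·1/2 = 3/4.

3/4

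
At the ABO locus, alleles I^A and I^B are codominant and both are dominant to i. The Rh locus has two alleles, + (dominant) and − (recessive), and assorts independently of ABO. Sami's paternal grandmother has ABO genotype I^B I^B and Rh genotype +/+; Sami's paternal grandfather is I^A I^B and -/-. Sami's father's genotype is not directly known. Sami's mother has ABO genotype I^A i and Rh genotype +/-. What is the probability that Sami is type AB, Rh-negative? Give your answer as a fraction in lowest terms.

3/32

Sami's father's ABO genotype from I^B I^B × I^A I^B: 1/2 I^A I^B, 1/2 I^B I^B.
Crossing each possibility with the mother I^A i and summing P(type AB): 1/2·1/4 + 1/2·1/2 = 3/8.
Similarly for Rh via the father's Rh distribution: P(Rh-) = 1/4.
Independent loci: 3/8 × 1/4 = 3/32.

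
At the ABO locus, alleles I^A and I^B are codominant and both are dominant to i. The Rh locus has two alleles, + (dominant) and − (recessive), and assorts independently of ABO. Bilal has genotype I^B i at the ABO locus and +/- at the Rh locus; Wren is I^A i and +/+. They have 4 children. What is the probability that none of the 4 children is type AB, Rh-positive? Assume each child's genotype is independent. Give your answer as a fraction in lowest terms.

81/256

ABO cross I^B i × I^A i → 1/4 O, 1/4 A, 1/4 B, 1/4 AB.
Rh cross +/- × +/+ → 1 Rh+; so P(type AB, Rh-positive) = 1/4 × 1 = 1/4 per child.
P(not type AB, Rh-positive) = 3/4 for one child; (3/4)^4 = 81/256.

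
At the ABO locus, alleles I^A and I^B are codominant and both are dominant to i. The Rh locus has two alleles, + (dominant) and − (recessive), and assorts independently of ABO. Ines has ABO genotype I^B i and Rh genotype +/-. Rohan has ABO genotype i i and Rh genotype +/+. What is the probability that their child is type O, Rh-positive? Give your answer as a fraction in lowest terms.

ABO cross I^B i × i i → offspring phenotypes: 1/2 O, 1/2 B.
Rh cross +/- × +/+ → 1 Rh+.
Independent loci: P(type O, Rh-positive) = 1/2 × 1 = 1/2.

1/2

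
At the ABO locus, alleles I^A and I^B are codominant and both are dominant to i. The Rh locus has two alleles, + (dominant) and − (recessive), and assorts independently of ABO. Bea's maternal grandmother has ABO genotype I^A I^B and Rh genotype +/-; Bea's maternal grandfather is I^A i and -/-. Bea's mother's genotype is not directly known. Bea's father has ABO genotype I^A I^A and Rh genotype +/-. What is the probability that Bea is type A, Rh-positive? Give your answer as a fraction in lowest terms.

Bea's mother's ABO genotype from I^A I^B × I^A i: 1/4 I^A I^A, 1/4 I^A I^B, 1/4 I^A i, 1/4 I^B i.
Crossing each possibility with the father I^A I^A and summing P(type A): 1/4·1 + 1/4·1/2 + 1/4·1 + 1/4·1/2 = 3/4.
Similarly for Rh via the mother's Rh distribution: P(Rh+) = 5/8.
Independent loci: 3/4 × 5/8 = 15/32.

15/32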